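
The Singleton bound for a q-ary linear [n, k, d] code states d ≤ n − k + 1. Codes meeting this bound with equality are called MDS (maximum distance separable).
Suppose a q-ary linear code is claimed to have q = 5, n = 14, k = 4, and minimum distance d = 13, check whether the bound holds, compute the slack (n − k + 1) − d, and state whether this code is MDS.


Singleton RHS = n − k + 1 = 11, slack = -2, bound violated (no such code; not MDS).

Singleton bound: d ≤ n − k + 1.
Here n = 14, k = 4, so n − k + 1 = 11.
Given d = 13, check d ≤ 11: NO.
Slack = (n − k + 1) − d = -2.
The slack is negative: d = 13 exceeds n − k + 1 = 11 by 2, so the Singleton bound is violated and no linear [14, 4, 13]_5 code can exist. In particular it is not MDS (MDS requires d = n − k + 1 exactly).
Description: the claimed parameters are [14, 4, 13]_5; such a code would be impossible (violates the Singleton bound).


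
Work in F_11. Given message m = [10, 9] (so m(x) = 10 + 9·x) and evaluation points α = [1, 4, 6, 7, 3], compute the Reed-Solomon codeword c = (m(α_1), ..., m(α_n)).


c = [8, 2, 9, 7, 4]

Message polynomial: m(x) = 10 + 9·x (mod 11).
For each evaluation point α_i, compute m(α_i) mod 11:
  α_1 = 1: Horner steps 9 → 8, so m(1) = 8.
  α_2 = 4: Horner steps 9 → 2, so m(4) = 2.
  α_3 = 6: Horner steps 9 → 9, so m(6) = 9.
  α_4 = 7: Horner steps 9 → 7, so m(7) = 7.
  α_5 = 3: Horner steps 9 → 4, so m(3) = 4.
Codeword c = [8, 2, 9, 7, 4] ∈ F_11^5.


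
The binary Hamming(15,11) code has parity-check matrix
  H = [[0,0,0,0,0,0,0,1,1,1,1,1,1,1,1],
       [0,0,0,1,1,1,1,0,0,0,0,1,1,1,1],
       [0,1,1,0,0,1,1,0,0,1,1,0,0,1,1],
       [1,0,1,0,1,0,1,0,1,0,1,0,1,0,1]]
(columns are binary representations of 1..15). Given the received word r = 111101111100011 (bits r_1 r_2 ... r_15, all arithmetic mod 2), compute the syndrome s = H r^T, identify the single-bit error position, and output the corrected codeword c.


s = (1, 1, 1, 1)^T, error position = 15, corrected codeword c = 111101111100010

Compute s = H r^T mod 2 one row at a time:
  s_1 = 1 + 1 + 1 + 0 + 0 + 0 + 1 + 1 = 5 ≡ 1 (mod 2).
  s_2 = 1 + 0 + 1 + 1 + 0 + 0 + 1 + 1 = 5 ≡ 1 (mod 2).
  s_3 = 1 + 1 + 1 + 1 + 1 + 0 + 1 + 1 = 7 ≡ 1 (mod 2).
  s_4 = 1 + 1 + 0 + 1 + 1 + 0 + 0 + 1 = 5 ≡ 1 (mod 2).
s = (1, 1, 1, 1)^T — this equals column 15 of H (binary 1111), so error is at position 15.
Correct: flip bit 15 of r = 111101111100011 to get c = 111101111100010.


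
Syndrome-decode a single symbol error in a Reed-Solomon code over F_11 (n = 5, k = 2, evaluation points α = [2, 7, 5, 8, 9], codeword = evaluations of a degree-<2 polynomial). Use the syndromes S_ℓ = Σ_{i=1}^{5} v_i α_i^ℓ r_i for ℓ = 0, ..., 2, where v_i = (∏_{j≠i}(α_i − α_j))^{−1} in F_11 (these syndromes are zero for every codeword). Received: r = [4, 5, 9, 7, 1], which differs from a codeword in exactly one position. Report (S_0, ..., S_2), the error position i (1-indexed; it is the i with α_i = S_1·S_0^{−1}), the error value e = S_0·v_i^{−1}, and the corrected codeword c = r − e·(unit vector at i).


S = (1, 8, 9), error at position 4, error magnitude e = 4, c = [4, 5, 9, 3, 1].

Step 1: column multipliers v_i = (∏_{j≠i}(α_i − α_j))^{−1} mod 11.
  i = 1 (α = 2): (2−7)(2−5)(2−8)(2−9) = (−5)·(−3)·(−6)·(−7) = 630 ≡ 3, so v_1 = 3^{−1} = 4 (mod 11).
  i = 2 (α = 7): (7−2)(7−5)(7−8)(7−9) = 5·2·(−1)·(−2) = 20 ≡ 9, so v_2 = 9^{−1} = 5 (mod 11).
  i = 3 (α = 5): (5−2)(5−7)(5−8)(5−9) = 3·(−2)·(−3)·(−4) = −72 ≡ 5, so v_3 = 5^{−1} = 9 (mod 11).
  i = 4 (α = 8): (8−2)(8−7)(8−5)(8−9) = 6·1·3·(−1) = −18 ≡ 4, so v_4 = 4^{−1} = 3 (mod 11).
  i = 5 (α = 9): (9−2)(9−7)(9−5)(9−8) = 7·2·4·1 = 56 ≡ 1, so v_5 = 1^{−1} = 1 (mod 11).
  v = [4, 5, 9, 3, 1].
Step 2: syndromes of r = [4, 5, 9, 7, 1] (all sums mod 11).
  S_0 = Σ v_i r_i = 4·4 + 5·5 + 9·9 + 3·7 + 1·1 = 144 ≡ 1.
  S_1 = Σ v_i α_i r_i = 4·2·4 + 5·7·5 + 9·5·9 + 3·8·7 + 1·9·1 = 789 ≡ 8.
  α_i^2 mod 11 = [4, 5, 3, 9, 4].
  S_2 = Σ v_i α_i^2 r_i = 4·4·4 + 5·5·5 + 9·3·9 + 3·9·7 + 1·4·1 = 625 ≡ 9.
  S = (1, 8, 9) ≠ 0, so r is not a codeword (an error is present).
Step 3: locate the error. For a single error e at position i, S_ℓ = v_i·e·α_i^ℓ, so α_err = S_1/S_0.
  S_0^{−1} = 1^{−1} = 1 (mod 11), so α_err = 8·1 = 8 ≡ 8 = α_4. Error position i = 4.
  Consistency check: S_2/S_1 = 9·7 = 63 ≡ 8 = α_err ✓ (single-error assumption holds).
Step 4: error magnitude e = S_0/v_4 = S_0·∏_{j≠4}(α_4 − α_j) = 1·4 = 4 ≡ 4 (mod 11).
Step 5: correct position 4: c_4 = r_4 − e = 7 − 4 ≡ 3 (mod 11). Hence c = [4, 5, 9, 3, 1].
  Check: interpolating c through the α_i gives m(x) = 8 + 9·x (degree < 2) with m(α_i) = c_i for every i, so c is indeed a codeword.


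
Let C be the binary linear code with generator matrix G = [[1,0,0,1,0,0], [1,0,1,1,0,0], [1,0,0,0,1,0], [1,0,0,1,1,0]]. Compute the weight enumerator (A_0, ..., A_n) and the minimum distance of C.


Weight distribution: A_0 = 1, A_1 = 4, A_2 = 6, A_3 = 4, A_4 = 1. Minimum distance d = 1.

Enumerate all 2^4 = 16 messages m ∈ F_2^4.
For each, compute codeword c = mG in F_2^6, then tally its weight.
  m = 0000 → c = 000000, weight = 0.
  m = 1000 → c = 100100, weight = 2.
  m = 0100 → c = 101100, weight = 3.
  m = 1100 → c = 001000, weight = 1.
  m = 0010 → c = 100010, weight = 2.
  m = 1010 → c = 000110, weight = 2.
  m = 0110 → c = 001110, weight = 3.
  m = 1110 → c = 101010, weight = 3.
  m = 0001 → c = 100110, weight = 3.
  m = 1001 → c = 000010, weight = 1.
  m = 0101 → c = 001010, weight = 2.
  m = 1101 → c = 101110, weight = 4.
  m = 0011 → c = 000100, weight = 1.
  m = 1011 → c = 100000, weight = 1.
  m = 0111 → c = 101000, weight = 2.
  m = 1111 → c = 001100, weight = 2.
Tally weights:
  weight 0: 1 codewords.
  weight 1: 4 codewords.
  weight 2: 6 codewords.
  weight 3: 4 codewords.
  weight 4: 1 codewords.
Minimum distance d = smallest w > 0 with A_w > 0 = 1.
Sanity: Σ A_w = 16 = 2^4 = 16 ✓.


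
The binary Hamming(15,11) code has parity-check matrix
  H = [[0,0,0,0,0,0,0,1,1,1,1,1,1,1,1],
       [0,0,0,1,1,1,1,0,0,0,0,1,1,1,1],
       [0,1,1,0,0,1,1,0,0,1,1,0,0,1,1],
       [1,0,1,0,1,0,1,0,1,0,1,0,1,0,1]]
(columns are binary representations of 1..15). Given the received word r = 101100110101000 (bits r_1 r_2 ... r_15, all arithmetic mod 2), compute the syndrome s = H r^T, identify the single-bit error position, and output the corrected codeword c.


s = (1, 1, 1, 1)^T, error position = 15, corrected codeword c = 101100110101001

Compute s = H r^T mod 2 one row at a time:
  s_1 = 1 + 0 + 1 + 0 + 1 + 0 + 0 + 0 = 3 ≡ 1 (mod 2).
  s_2 = 1 + 0 + 0 + 1 + 1 + 0 + 0 + 0 = 3 ≡ 1 (mod 2).
  s_3 = 0 + 1 + 0 + 1 + 1 + 0 + 0 + 0 = 3 ≡ 1 (mod 2).
  s_4 = 1 + 1 + 0 + 1 + 0 + 0 + 0 + 0 = 3 ≡ 1 (mod 2).
s = (1, 1, 1, 1)^T — this equals column 15 of H (binary 1111), so error is at position 15.
Correct: flip bit 15 of r = 101100110101000 to get c = 101100110101001.


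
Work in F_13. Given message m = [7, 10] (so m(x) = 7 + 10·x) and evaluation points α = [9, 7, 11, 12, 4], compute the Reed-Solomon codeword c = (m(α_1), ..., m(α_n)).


c = [6, 12, 0, 10, 8]

Message polynomial: m(x) = 7 + 10·x (mod 13).
For each evaluation point α_i, compute m(α_i) mod 13:
  α_1 = 9: Horner steps 10 → 6, so m(9) = 6.
  α_2 = 7: Horner steps 10 → 12, so m(7) = 12.
  α_3 = 11: Horner steps 10 → 0, so m(11) = 0.
  α_4 = 12: Horner steps 10 → 10, so m(12) = 10.
  α_5 = 4: Horner steps 10 → 8, so m(4) = 8.
Codeword c = [6, 12, 0, 10, 8] ∈ F_13^5.


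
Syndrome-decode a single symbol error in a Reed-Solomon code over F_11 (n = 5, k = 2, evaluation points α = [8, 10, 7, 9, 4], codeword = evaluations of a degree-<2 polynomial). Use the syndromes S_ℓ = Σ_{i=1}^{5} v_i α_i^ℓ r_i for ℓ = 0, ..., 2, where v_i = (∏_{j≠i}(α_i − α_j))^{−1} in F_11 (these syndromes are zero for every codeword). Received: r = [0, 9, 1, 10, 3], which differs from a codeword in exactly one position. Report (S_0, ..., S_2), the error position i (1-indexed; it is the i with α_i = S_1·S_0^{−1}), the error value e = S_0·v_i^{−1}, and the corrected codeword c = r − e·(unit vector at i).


S = (4, 5, 9), error at position 5, error magnitude e = 10, c = [0, 9, 1, 10, 4].

Step 1: column multipliers v_i = (∏_{j≠i}(α_i − α_j))^{−1} mod 11.
  i = 1 (α = 8): (8−10)(8−7)(8−9)(8−4) = (−2)·1·(−1)·4 = 8 ≡ 8, so v_1 = 8^{−1} = 7 (mod 11).
  i = 2 (α = 10): (10−8)(10−7)(10−9)(10−4) = 2·3·1·6 = 36 ≡ 3, so v_2 = 3^{−1} = 4 (mod 11).
  i = 3 (α = 7): (7−8)(7−10)(7−9)(7−4) = (−1)·(−3)·(−2)·3 = −18 ≡ 4, so v_3 = 4^{−1} = 3 (mod 11).
  i = 4 (α = 9): (9−8)(9−10)(9−7)(9−4) = 1·(−1)·2·5 = −10 ≡ 1, so v_4 = 1^{−1} = 1 (mod 11).
  i = 5 (α = 4): (4−8)(4−10)(4−7)(4−9) = (−4)·(−6)·(−3)·(−5) = 360 ≡ 8, so v_5 = 8^{−1} = 7 (mod 11).
  v = [7, 4, 3, 1, 7].
Step 2: syndromes of r = [0, 9, 1, 10, 3] (all sums mod 11).
  S_0 = Σ v_i r_i = 7·0 + 4·9 + 3·1 + 1·10 + 7·3 = 70 ≡ 4.
  S_1 = Σ v_i α_i r_i = 7·8·0 + 4·10·9 + 3·7·1 + 1·9·10 + 7·4·3 = 555 ≡ 5.
  α_i^2 mod 11 = [9, 1, 5, 4, 5].
  S_2 = Σ v_i α_i^2 r_i = 7·9·0 + 4·1·9 + 3·5·1 + 1·4·10 + 7·5·3 = 196 ≡ 9.
  S = (4, 5, 9) ≠ 0, so r is not a codeword (an error is present).
Step 3: locate the error. For a single error e at position i, S_ℓ = v_i·e·α_i^ℓ, so α_err = S_1/S_0.
  S_0^{−1} = 4^{−1} = 3 (mod 11), so α_err = 5·3 = 15 ≡ 4 = α_5. Error position i = 5.
  Consistency check: S_2/S_1 = 9·9 = 81 ≡ 4 = α_err ✓ (single-error assumption holds).
Step 4: error magnitude e = S_0/v_5 = S_0·∏_{j≠5}(α_5 − α_j) = 4·8 = 32 ≡ 10 (mod 11).
Step 5: correct position 5: c_5 = r_5 − e = 3 − 10 ≡ 4 (mod 11). Hence c = [0, 9, 1, 10, 4].
  Check: interpolating c through the α_i gives m(x) = 8 + 10·x (degree < 2) with m(α_i) = c_i for every i, so c is indeed a codeword.


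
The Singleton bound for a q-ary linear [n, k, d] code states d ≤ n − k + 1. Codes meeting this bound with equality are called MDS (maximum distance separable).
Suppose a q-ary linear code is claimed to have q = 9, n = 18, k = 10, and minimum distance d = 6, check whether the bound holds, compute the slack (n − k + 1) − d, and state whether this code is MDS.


Singleton RHS = n − k + 1 = 9, slack = 3, bound satisfied, not MDS.

Singleton bound: d ≤ n − k + 1.
Here n = 18, k = 10, so n − k + 1 = 9.
Given d = 6, check d ≤ 9: YES.
Slack = (n − k + 1) − d = 3.
The code is NOT MDS (slack = 3 > 0).
Description: the claimed parameters are [18, 10, 6]_9; such a code would be non-MDS.


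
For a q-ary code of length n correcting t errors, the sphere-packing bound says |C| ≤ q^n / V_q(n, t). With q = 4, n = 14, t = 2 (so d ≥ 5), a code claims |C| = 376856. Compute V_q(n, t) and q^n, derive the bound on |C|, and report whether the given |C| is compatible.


V_q(n, t) = 862, q^n = 268435456, Hamming bound = 311410, |C| = 376856 > bound (violated).

Step 1: Compute V_q(n, t) = Σ_{j=0}^2 C(n, j) (q−1)^j.
  j = 0: C(14,0)·(3)^0 = 1·1 = 1.
  j = 1: C(14,1)·(3)^1 = 14·3 = 42.
  j = 2: C(14,2)·(3)^2 = 91·9 = 819.
  V_q(n, t) = 1 + 42 + 819 = 862.
Step 2: q^n = 4^14 = 268435456.
Step 3: Hamming bound ⌊q^n / V_q(n,t)⌋ = ⌊268435456/862⌋ = 311410.
Step 4: Compare |C| = 376856 to 311410: violated.
The claimed |C| lies above the Hamming bound, so no 4-ary code of length 14 with d ≥ 5 can have 376856 codewords.


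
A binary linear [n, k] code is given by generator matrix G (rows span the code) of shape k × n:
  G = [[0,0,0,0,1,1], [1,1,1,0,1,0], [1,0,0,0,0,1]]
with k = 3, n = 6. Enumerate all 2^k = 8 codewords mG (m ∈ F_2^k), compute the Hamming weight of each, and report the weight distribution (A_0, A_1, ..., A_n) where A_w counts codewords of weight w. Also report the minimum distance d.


Weight distribution: A_0 = 1, A_2 = 4, A_4 = 3. Minimum distance d = 2.

Enumerate all 2^3 = 8 messages m ∈ F_2^3.
For each, compute codeword c = mG in F_2^6, then tally its weight.
  m = 000 → c = 000000, weight = 0.
  m = 100 → c = 000011, weight = 2.
  m = 010 → c = 111010, weight = 4.
  m = 110 → c = 111001, weight = 4.
  m = 001 → c = 100001, weight = 2.
  m = 101 → c = 100010, weight = 2.
  m = 011 → c = 011011, weight = 4.
  m = 111 → c = 011000, weight = 2.
Tally weights:
  weight 0: 1 codewords.
  weight 2: 4 codewords.
  weight 4: 3 codewords.
Minimum distance d = smallest w > 0 with A_w > 0 = 2.
Sanity: Σ A_w = 8 = 2^3 = 8 ✓.


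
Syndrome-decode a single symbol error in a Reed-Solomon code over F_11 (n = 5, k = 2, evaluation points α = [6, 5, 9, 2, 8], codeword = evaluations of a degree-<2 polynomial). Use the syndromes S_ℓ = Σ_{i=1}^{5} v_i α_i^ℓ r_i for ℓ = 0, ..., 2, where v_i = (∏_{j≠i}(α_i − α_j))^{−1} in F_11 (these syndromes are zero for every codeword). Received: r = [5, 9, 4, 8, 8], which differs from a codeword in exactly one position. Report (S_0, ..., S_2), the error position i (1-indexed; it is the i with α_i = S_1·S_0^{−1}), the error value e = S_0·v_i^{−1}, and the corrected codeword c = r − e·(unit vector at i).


S = (1, 2, 4), error at position 4, error magnitude e = 9, c = [5, 9, 4, 10, 8].

Step 1: column multipliers v_i = (∏_{j≠i}(α_i − α_j))^{−1} mod 11.
  i = 1 (α = 6): (6−5)(6−9)(6−2)(6−8) = 1·(−3)·4·(−2) = 24 ≡ 2, so v_1 = 2^{−1} = 6 (mod 11).
  i = 2 (α = 5): (5−6)(5−9)(5−2)(5−8) = (−1)·(−4)·3·(−3) = −36 ≡ 8, so v_2 = 8^{−1} = 7 (mod 11).
  i = 3 (α = 9): (9−6)(9−5)(9−2)(9−8) = 3·4·7·1 = 84 ≡ 7, so v_3 = 7^{−1} = 8 (mod 11).
  i = 4 (α = 2): (2−6)(2−5)(2−9)(2−8) = (−4)·(−3)·(−7)·(−6) = 504 ≡ 9, so v_4 = 9^{−1} = 5 (mod 11).
  i = 5 (α = 8): (8−6)(8−5)(8−9)(8−2) = 2·3·(−1)·6 = −36 ≡ 8, so v_5 = 8^{−1} = 7 (mod 11).
  v = [6, 7, 8, 5, 7].
Step 2: syndromes of r = [5, 9, 4, 8, 8] (all sums mod 11).
  S_0 = Σ v_i r_i = 6·5 + 7·9 + 8·4 + 5·8 + 7·8 = 221 ≡ 1.
  S_1 = Σ v_i α_i r_i = 6·6·5 + 7·5·9 + 8·9·4 + 5·2·8 + 7·8·8 = 1311 ≡ 2.
  α_i^2 mod 11 = [3, 3, 4, 4, 9].
  S_2 = Σ v_i α_i^2 r_i = 6·3·5 + 7·3·9 + 8·4·4 + 5·4·8 + 7·9·8 = 1071 ≡ 4.
  S = (1, 2, 4) ≠ 0, so r is not a codeword (an error is present).
Step 3: locate the error. For a single error e at position i, S_ℓ = v_i·e·α_i^ℓ, so α_err = S_1/S_0.
  S_0^{−1} = 1^{−1} = 1 (mod 11), so α_err = 2·1 = 2 ≡ 2 = α_4. Error position i = 4.
  Consistency check: S_2/S_1 = 4·6 = 24 ≡ 2 = α_err ✓ (single-error assumption holds).
Step 4: error magnitude e = S_0/v_4 = S_0·∏_{j≠4}(α_4 − α_j) = 1·9 = 9 ≡ 9 (mod 11).
Step 5: correct position 4: c_4 = r_4 − e = 8 − 9 ≡ 10 (mod 11). Hence c = [5, 9, 4, 10, 8].
  Check: interpolating c through the α_i gives m(x) = 7 + 7·x (degree < 2) with m(α_i) = c_i for every i, so c is indeed a codeword.


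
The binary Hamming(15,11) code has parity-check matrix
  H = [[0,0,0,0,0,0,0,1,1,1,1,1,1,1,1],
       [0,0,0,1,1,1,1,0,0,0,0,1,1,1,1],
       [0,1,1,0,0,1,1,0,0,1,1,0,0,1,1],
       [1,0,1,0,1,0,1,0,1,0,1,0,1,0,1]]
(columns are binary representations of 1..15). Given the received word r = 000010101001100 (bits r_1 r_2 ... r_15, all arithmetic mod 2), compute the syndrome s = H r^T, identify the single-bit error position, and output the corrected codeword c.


s = (1, 0, 1, 0)^T, error position = 10, corrected codeword c = 000010101101100

Compute s = H r^T mod 2 one row at a time:
  s_1 = 0 + 1 + 0 + 0 + 1 + 1 + 0 + 0 = 3 ≡ 1 (mod 2).
  s_2 = 0 + 1 + 0 + 1 + 1 + 1 + 0 + 0 = 4 ≡ 0 (mod 2).
  s_3 = 0 + 0 + 0 + 1 + 0 + 0 + 0 + 0 = 1 ≡ 1 (mod 2).
  s_4 = 0 + 0 + 1 + 1 + 1 + 0 + 1 + 0 = 4 ≡ 0 (mod 2).
s = (1, 0, 1, 0)^T — this equals column 10 of H (binary 1010), so error is at position 10.
Correct: flip bit 10 of r = 000010101001100 to get c = 000010101101100.


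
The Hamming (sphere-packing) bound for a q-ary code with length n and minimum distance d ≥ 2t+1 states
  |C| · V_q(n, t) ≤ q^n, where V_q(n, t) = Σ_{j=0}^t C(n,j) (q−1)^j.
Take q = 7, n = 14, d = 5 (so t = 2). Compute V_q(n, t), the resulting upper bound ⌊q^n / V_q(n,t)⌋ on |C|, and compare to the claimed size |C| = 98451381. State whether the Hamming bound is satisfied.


V_q(n, t) = 3361, q^n = 678223072849, Hamming bound = 201792047, |C| = 98451381 ≤ bound (satisfied).

Step 1: Compute V_q(n, t) = Σ_{j=0}^2 C(n, j) (q−1)^j.
  j = 0: C(14,0)·(6)^0 = 1·1 = 1.
  j = 1: C(14,1)·(6)^1 = 14·6 = 84.
  j = 2: C(14,2)·(6)^2 = 91·36 = 3276.
  V_q(n, t) = 1 + 84 + 3276 = 3361.
Step 2: q^n = 7^14 = 678223072849.
Step 3: Hamming bound ⌊q^n / V_q(n,t)⌋ = ⌊678223072849/3361⌋ = 201792047.
Step 4: Compare |C| = 98451381 to 201792047: satisfied.
The claimed |C| lies below the Hamming bound.


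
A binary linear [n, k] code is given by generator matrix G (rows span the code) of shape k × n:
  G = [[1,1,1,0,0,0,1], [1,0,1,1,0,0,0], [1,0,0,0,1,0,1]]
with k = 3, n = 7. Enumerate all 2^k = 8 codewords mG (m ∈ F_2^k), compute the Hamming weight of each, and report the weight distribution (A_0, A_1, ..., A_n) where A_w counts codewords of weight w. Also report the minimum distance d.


Weight distribution: A_0 = 1, A_3 = 4, A_4 = 3. Minimum distance d = 3.

Enumerate all 2^3 = 8 messages m ∈ F_2^3.
For each, compute codeword c = mG in F_2^7, then tally its weight.
  m = 000 → c = 0000000, weight = 0.
  m = 100 → c = 1110001, weight = 4.
  m = 010 → c = 1011000, weight = 3.
  m = 110 → c = 0101001, weight = 3.
  m = 001 → c = 1000101, weight = 3.
  m = 101 → c = 0110100, weight = 3.
  m = 011 → c = 0011101, weight = 4.
  m = 111 → c = 1101100, weight = 4.
Tally weights:
  weight 0: 1 codewords.
  weight 3: 4 codewords.
  weight 4: 3 codewords.
Minimum distance d = smallest w > 0 with A_w > 0 = 3.
Sanity: Σ A_w = 8 = 2^3 = 8 ✓.


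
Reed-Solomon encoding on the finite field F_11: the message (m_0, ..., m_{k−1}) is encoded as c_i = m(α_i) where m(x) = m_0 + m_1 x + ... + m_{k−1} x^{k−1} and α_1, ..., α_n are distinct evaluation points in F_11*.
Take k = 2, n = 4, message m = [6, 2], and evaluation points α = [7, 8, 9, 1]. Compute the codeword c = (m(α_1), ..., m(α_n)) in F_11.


c = [9, 0, 2, 8]

Message polynomial: m(x) = 6 + 2·x (mod 11).
For each evaluation point α_i, compute m(α_i) mod 11:
  α_1 = 7: Horner steps 2 → 9, so m(7) = 9.
  α_2 = 8: Horner steps 2 → 0, so m(8) = 0.
  α_3 = 9: Horner steps 2 → 2, so m(9) = 2.
  α_4 = 1: Horner steps 2 → 8, so m(1) = 8.
Codeword c = [9, 0, 2, 8] ∈ F_11^4.


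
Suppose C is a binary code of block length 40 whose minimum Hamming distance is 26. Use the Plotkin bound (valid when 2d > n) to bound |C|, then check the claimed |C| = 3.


Plotkin bound M ≤ 4; given |C| = 3 ≤ bound (satisfied).

Check applicability: 2d = 52, n = 40.
2d − n = 12 > 0, so Plotkin applies.
Compute d/(2d−n) = 26/12 ≈ 2.1667.
⌊d/(2d−n)⌋ = 2.
Plotkin bound: M ≤ 2·2 = 4.
Given |C| = 3, check: satisfied.
This |C| is below the Plotkin bound.


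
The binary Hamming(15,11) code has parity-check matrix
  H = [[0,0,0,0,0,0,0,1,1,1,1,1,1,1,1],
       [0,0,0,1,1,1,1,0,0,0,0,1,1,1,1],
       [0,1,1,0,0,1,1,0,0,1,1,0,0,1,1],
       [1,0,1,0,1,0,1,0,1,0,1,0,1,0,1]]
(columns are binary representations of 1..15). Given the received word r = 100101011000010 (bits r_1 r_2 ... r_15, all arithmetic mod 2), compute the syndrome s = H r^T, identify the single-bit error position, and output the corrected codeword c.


s = (1, 1, 0, 0)^T, error position = 12, corrected codeword c = 100101011001010

Compute s = H r^T mod 2 one row at a time:
  s_1 = 1 + 1 + 0 + 0 + 0 + 0 + 1 + 0 = 3 ≡ 1 (mod 2).
  s_2 = 1 + 0 + 1 + 0 + 0 + 0 + 1 + 0 = 3 ≡ 1 (mod 2).
  s_3 = 0 + 0 + 1 + 0 + 0 + 0 + 1 + 0 = 2 ≡ 0 (mod 2).
  s_4 = 1 + 0 + 0 + 0 + 1 + 0 + 0 + 0 = 2 ≡ 0 (mod 2).
s = (1, 1, 0, 0)^T — this equals column 12 of H (binary 1100), so error is at position 12.
Correct: flip bit 12 of r = 100101011000010 to get c = 100101011001010.


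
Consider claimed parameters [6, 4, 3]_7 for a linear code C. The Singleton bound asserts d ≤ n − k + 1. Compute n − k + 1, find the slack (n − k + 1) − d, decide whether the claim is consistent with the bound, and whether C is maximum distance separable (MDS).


Singleton RHS = n − k + 1 = 3, slack = 0, bound satisfied, MDS.

Singleton bound: d ≤ n − k + 1.
Here n = 6, k = 4, so n − k + 1 = 3.
Given d = 3, check d ≤ 3: YES.
Slack = (n − k + 1) − d = 0.
The code is MDS (slack = 0).
Description: the claimed parameters are [6, 4, 3]_7; such a code would be MDS (meets Singleton bound).


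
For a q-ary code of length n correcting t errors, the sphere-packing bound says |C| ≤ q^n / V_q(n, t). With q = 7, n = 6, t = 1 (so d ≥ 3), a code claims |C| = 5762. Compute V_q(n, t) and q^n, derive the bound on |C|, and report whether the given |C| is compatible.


V_q(n, t) = 37, q^n = 117649, Hamming bound = 3179, |C| = 5762 > bound (violated).

Step 1: Compute V_q(n, t) = Σ_{j=0}^1 C(n, j) (q−1)^j.
  j = 0: C(6,0)·(6)^0 = 1·1 = 1.
  j = 1: C(6,1)·(6)^1 = 6·6 = 36.
  V_q(n, t) = 1 + 36 = 37.
Step 2: q^n = 7^6 = 117649.
Step 3: Hamming bound ⌊q^n / V_q(n,t)⌋ = ⌊117649/37⌋ = 3179.
Step 4: Compare |C| = 5762 to 3179: violated.
The claimed |C| lies above the Hamming bound, so no 7-ary code of length 6 with d ≥ 3 can have 5762 codewords.


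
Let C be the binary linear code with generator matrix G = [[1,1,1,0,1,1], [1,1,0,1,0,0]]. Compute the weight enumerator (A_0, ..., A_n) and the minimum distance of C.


Weight distribution: A_0 = 1, A_3 = 1, A_4 = 1, A_5 = 1. Minimum distance d = 3.

Enumerate all 2^2 = 4 messages m ∈ F_2^2.
For each, compute codeword c = mG in F_2^6, then tally its weight.
  m = 00 → c = 000000, weight = 0.
  m = 10 → c = 111011, weight = 5.
  m = 01 → c = 110100, weight = 3.
  m = 11 → c = 001111, weight = 4.
Tally weights:
  weight 0: 1 codewords.
  weight 3: 1 codewords.
  weight 4: 1 codewords.
  weight 5: 1 codewords.
Minimum distance d = smallest w > 0 with A_w > 0 = 3.
Sanity: Σ A_w = 4 = 2^2 = 4 ✓.


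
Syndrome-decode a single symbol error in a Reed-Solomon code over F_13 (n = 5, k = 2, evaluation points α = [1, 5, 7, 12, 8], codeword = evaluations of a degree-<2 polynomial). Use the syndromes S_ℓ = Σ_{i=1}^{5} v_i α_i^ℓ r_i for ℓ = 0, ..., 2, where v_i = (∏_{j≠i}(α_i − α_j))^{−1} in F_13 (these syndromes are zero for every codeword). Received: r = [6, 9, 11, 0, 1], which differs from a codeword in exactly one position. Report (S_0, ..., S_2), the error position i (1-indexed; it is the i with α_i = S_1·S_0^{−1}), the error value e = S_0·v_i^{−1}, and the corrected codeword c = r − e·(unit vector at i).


S = (4, 7, 9), error at position 2, error magnitude e = 4, c = [6, 5, 11, 0, 1].

Step 1: column multipliers v_i = (∏_{j≠i}(α_i − α_j))^{−1} mod 13.
  i = 1 (α = 1): (1−5)(1−7)(1−12)(1−8) = (−4)·(−6)·(−11)·(−7) = 1848 ≡ 2, so v_1 = 2^{−1} = 7 (mod 13).
  i = 2 (α = 5): (5−1)(5−7)(5−12)(5−8) = 4·(−2)·(−7)·(−3) = −168 ≡ 1, so v_2 = 1^{−1} = 1 (mod 13).
  i = 3 (α = 7): (7−1)(7−5)(7−12)(7−8) = 6·2·(−5)·(−1) = 60 ≡ 8, so v_3 = 8^{−1} = 5 (mod 13).
  i = 4 (α = 12): (12−1)(12−5)(12−7)(12−8) = 11·7·5·4 = 1540 ≡ 6, so v_4 = 6^{−1} = 11 (mod 13).
  i = 5 (α = 8): (8−1)(8−5)(8−7)(8−12) = 7·3·1·(−4) = −84 ≡ 7, so v_5 = 7^{−1} = 2 (mod 13).
  v = [7, 1, 5, 11, 2].
Step 2: syndromes of r = [6, 9, 11, 0, 1] (all sums mod 13).
  S_0 = Σ v_i r_i = 7·6 + 1·9 + 5·11 + 11·0 + 2·1 = 108 ≡ 4.
  S_1 = Σ v_i α_i r_i = 7·1·6 + 1·5·9 + 5·7·11 + 11·12·0 + 2·8·1 = 488 ≡ 7.
  α_i^2 mod 13 = [1, 12, 10, 1, 12].
  S_2 = Σ v_i α_i^2 r_i = 7·1·6 + 1·12·9 + 5·10·11 + 11·1·0 + 2·12·1 = 724 ≡ 9.
  S = (4, 7, 9) ≠ 0, so r is not a codeword (an error is present).
Step 3: locate the error. For a single error e at position i, S_ℓ = v_i·e·α_i^ℓ, so α_err = S_1/S_0.
  S_0^{−1} = 4^{−1} = 10 (mod 13), so α_err = 7·10 = 70 ≡ 5 = α_2. Error position i = 2.
  Consistency check: S_2/S_1 = 9·2 = 18 ≡ 5 = α_err ✓ (single-error assumption holds).
Step 4: error magnitude e = S_0/v_2 = S_0·∏_{j≠2}(α_2 − α_j) = 4·1 = 4 ≡ 4 (mod 13).
Step 5: correct position 2: c_2 = r_2 − e = 9 − 4 ≡ 5 (mod 13). Hence c = [6, 5, 11, 0, 1].
  Check: interpolating c through the α_i gives m(x) = 3 + 3·x (degree < 2) with m(α_i) = c_i for every i, so c is indeed a codeword.


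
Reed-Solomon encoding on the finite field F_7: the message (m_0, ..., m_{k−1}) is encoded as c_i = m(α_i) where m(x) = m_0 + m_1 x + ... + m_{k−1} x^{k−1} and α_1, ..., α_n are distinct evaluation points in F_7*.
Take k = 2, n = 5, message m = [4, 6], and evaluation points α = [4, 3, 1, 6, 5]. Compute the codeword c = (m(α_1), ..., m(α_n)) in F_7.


c = [0, 1, 3, 5, 6]

Message polynomial: m(x) = 4 + 6·x (mod 7).
For each evaluation point α_i, compute m(α_i) mod 7:
  α_1 = 4: Horner steps 6 → 0, so m(4) = 0.
  α_2 = 3: Horner steps 6 → 1, so m(3) = 1.
  α_3 = 1: Horner steps 6 → 3, so m(1) = 3.
  α_4 = 6: Horner steps 6 → 5, so m(6) = 5.
  α_5 = 5: Horner steps 6 → 6, so m(5) = 6.
Codeword c = [0, 1, 3, 5, 6] ∈ F_7^5.


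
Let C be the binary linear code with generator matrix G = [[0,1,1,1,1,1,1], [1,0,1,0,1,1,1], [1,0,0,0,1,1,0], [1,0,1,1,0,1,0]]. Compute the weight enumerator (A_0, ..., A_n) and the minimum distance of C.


Weight distribution: A_0 = 1, A_2 = 1, A_3 = 6, A_4 = 5, A_5 = 2, A_6 = 1. Minimum distance d = 2.

Enumerate all 2^4 = 16 messages m ∈ F_2^4.
For each, compute codeword c = mG in F_2^7, then tally its weight.
  m = 0000 → c = 0000000, weight = 0.
  m = 1000 → c = 0111111, weight = 6.
  m = 0100 → c = 1010111, weight = 5.
  m = 1100 → c = 1101000, weight = 3.
  m = 0010 → c = 1000110, weight = 3.
  m = 1010 → c = 1111001, weight = 5.
  m = 0110 → c = 0010001, weight = 2.
  m = 1110 → c = 0101110, weight = 4.
  m = 0001 → c = 1011010, weight = 4.
  m = 1001 → c = 1100101, weight = 4.
  m = 0101 → c = 0001101, weight = 3.
  m = 1101 → c = 0110010, weight = 3.
  m = 0011 → c = 0011100, weight = 3.
  m = 1011 → c = 0100011, weight = 3.
  m = 0111 → c = 1001011, weight = 4.
  m = 1111 → c = 1110100, weight = 4.
Tally weights:
  weight 0: 1 codewords.
  weight 2: 1 codewords.
  weight 3: 6 codewords.
  weight 4: 5 codewords.
  weight 5: 2 codewords.
  weight 6: 1 codewords.
Minimum distance d = smallest w > 0 with A_w > 0 = 2.
Sanity: Σ A_w = 16 = 2^4 = 16 ✓.


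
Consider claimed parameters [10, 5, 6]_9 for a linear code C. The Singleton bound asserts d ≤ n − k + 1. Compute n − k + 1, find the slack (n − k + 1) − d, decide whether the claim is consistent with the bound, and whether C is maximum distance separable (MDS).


Singleton RHS = n − k + 1 = 6, slack = 0, bound satisfied, MDS.

Singleton bound: d ≤ n − k + 1.
Here n = 10, k = 5, so n − k + 1 = 6.
Given d = 6, check d ≤ 6: YES.
Slack = (n − k + 1) − d = 0.
The code is MDS (slack = 0).
Description: the claimed parameters are [10, 5, 6]_9; such a code would be MDS (meets Singleton bound).


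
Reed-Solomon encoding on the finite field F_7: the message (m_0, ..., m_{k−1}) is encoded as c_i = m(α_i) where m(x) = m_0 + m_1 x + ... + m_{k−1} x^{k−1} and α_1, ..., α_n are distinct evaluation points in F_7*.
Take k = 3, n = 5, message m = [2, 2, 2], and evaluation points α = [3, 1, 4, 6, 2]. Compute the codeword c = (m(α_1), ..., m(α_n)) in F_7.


c = [5, 6, 0, 2, 0]

Message polynomial: m(x) = 2 + 2·x + 2·x^2 (mod 7).
For each evaluation point α_i, compute m(α_i) mod 7:
  α_1 = 3: Horner steps 2 → 1 → 5, so m(3) = 5.
  α_2 = 1: Horner steps 2 → 4 → 6, so m(1) = 6.
  α_3 = 4: Horner steps 2 → 3 → 0, so m(4) = 0.
  α_4 = 6: Horner steps 2 → 0 → 2, so m(6) = 2.
  α_5 = 2: Horner steps 2 → 6 → 0, so m(2) = 0.
Codeword c = [5, 6, 0, 2, 0] ∈ F_7^5.


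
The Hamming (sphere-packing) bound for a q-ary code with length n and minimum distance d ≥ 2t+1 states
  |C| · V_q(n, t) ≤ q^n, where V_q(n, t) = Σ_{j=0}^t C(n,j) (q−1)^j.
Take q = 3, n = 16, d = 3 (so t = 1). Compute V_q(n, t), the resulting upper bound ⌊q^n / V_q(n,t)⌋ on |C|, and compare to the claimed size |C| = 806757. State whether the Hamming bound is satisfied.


V_q(n, t) = 33, q^n = 43046721, Hamming bound = 1304446, |C| = 806757 ≤ bound (satisfied).

Step 1: Compute V_q(n, t) = Σ_{j=0}^1 C(n, j) (q−1)^j.
  j = 0: C(16,0)·(2)^0 = 1·1 = 1.
  j = 1: C(16,1)·(2)^1 = 16·2 = 32.
  V_q(n, t) = 1 + 32 = 33.
Step 2: q^n = 3^16 = 43046721.
Step 3: Hamming bound ⌊q^n / V_q(n,t)⌋ = ⌊43046721/33⌋ = 1304446.
Step 4: Compare |C| = 806757 to 1304446: satisfied.
The claimed |C| lies below the Hamming bound.


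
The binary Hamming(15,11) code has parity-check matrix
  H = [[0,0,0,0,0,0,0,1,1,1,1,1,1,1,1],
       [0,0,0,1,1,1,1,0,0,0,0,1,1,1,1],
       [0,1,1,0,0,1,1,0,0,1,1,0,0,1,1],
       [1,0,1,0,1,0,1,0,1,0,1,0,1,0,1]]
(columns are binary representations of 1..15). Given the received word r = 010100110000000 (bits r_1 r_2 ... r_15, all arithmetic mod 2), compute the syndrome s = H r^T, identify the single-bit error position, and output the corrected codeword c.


s = (1, 0, 0, 1)^T, error position = 9, corrected codeword c = 010100111000000

Compute s = H r^T mod 2 one row at a time:
  s_1 = 1 + 0 + 0 + 0 + 0 + 0 + 0 + 0 = 1 ≡ 1 (mod 2).
  s_2 = 1 + 0 + 0 + 1 + 0 + 0 + 0 + 0 = 2 ≡ 0 (mod 2).
  s_3 = 1 + 0 + 0 + 1 + 0 + 0 + 0 + 0 = 2 ≡ 0 (mod 2).
  s_4 = 0 + 0 + 0 + 1 + 0 + 0 + 0 + 0 = 1 ≡ 1 (mod 2).
s = (1, 0, 0, 1)^T — this equals column 9 of H (binary 1001), so error is at position 9.
Correct: flip bit 9 of r = 010100110000000 to get c = 010100111000000.


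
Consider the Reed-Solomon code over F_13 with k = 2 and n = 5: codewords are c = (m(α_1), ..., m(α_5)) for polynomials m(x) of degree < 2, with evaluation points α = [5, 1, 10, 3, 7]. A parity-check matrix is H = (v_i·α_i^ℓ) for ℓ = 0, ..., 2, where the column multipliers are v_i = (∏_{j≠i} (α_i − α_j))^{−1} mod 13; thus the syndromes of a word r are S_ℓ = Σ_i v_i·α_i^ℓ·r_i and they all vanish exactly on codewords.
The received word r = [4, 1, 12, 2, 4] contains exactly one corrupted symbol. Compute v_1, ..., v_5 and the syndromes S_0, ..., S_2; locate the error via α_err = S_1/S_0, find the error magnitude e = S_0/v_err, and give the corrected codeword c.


S = (7, 9, 6), error at position 1, error magnitude e = 1, c = [3, 1, 12, 2, 4].

Step 1: column multipliers v_i = (∏_{j≠i}(α_i − α_j))^{−1} mod 13.
  i = 1 (α = 5): (5−1)(5−10)(5−3)(5−7) = 4·(−5)·2·(−2) = 80 ≡ 2, so v_1 = 2^{−1} = 7 (mod 13).
  i = 2 (α = 1): (1−5)(1−10)(1−3)(1−7) = (−4)·(−9)·(−2)·(−6) = 432 ≡ 3, so v_2 = 3^{−1} = 9 (mod 13).
  i = 3 (α = 10): (10−5)(10−1)(10−3)(10−7) = 5·9·7·3 = 945 ≡ 9, so v_3 = 9^{−1} = 3 (mod 13).
  i = 4 (α = 3): (3−5)(3−1)(3−10)(3−7) = (−2)·2·(−7)·(−4) = −112 ≡ 5, so v_4 = 5^{−1} = 8 (mod 13).
  i = 5 (α = 7): (7−5)(7−1)(7−10)(7−3) = 2·6·(−3)·4 = −144 ≡ 12, so v_5 = 12^{−1} = 12 (mod 13).
  v = [7, 9, 3, 8, 12].
Step 2: syndromes of r = [4, 1, 12, 2, 4] (all sums mod 13).
  S_0 = Σ v_i r_i = 7·4 + 9·1 + 3·12 + 8·2 + 12·4 = 137 ≡ 7.
  S_1 = Σ v_i α_i r_i = 7·5·4 + 9·1·1 + 3·10·12 + 8·3·2 + 12·7·4 = 893 ≡ 9.
  α_i^2 mod 13 = [12, 1, 9, 9, 10].
  S_2 = Σ v_i α_i^2 r_i = 7·12·4 + 9·1·1 + 3·9·12 + 8·9·2 + 12·10·4 = 1293 ≡ 6.
  S = (7, 9, 6) ≠ 0, so r is not a codeword (an error is present).
Step 3: locate the error. For a single error e at position i, S_ℓ = v_i·e·α_i^ℓ, so α_err = S_1/S_0.
  S_0^{−1} = 7^{−1} = 2 (mod 13), so α_err = 9·2 = 18 ≡ 5 = α_1. Error position i = 1.
  Consistency check: S_2/S_1 = 6·3 = 18 ≡ 5 = α_err ✓ (single-error assumption holds).
Step 4: error magnitude e = S_0/v_1 = S_0·∏_{j≠1}(α_1 − α_j) = 7·2 = 14 ≡ 1 (mod 13).
Step 5: correct position 1: c_1 = r_1 − e = 4 − 1 ≡ 3 (mod 13). Hence c = [3, 1, 12, 2, 4].
  Check: interpolating c through the α_i gives m(x) = 7 + 7·x (degree < 2) with m(α_i) = c_i for every i, so c is indeed a codeword.


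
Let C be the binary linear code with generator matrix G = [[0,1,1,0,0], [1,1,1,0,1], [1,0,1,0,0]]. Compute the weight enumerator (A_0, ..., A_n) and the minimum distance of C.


Weight distribution: A_0 = 1, A_2 = 6, A_4 = 1. Minimum distance d = 2.

Enumerate all 2^3 = 8 messages m ∈ F_2^3.
For each, compute codeword c = mG in F_2^5, then tally its weight.
  m = 000 → c = 00000, weight = 0.
  m = 100 → c = 01100, weight = 2.
  m = 010 → c = 11101, weight = 4.
  m = 110 → c = 10001, weight = 2.
  m = 001 → c = 10100, weight = 2.
  m = 101 → c = 11000, weight = 2.
  m = 011 → c = 01001, weight = 2.
  m = 111 → c = 00101, weight = 2.
Tally weights:
  weight 0: 1 codewords.
  weight 2: 6 codewords.
  weight 4: 1 codewords.
Minimum distance d = smallest w > 0 with A_w > 0 = 2.
Sanity: Σ A_w = 8 = 2^3 = 8 ✓.


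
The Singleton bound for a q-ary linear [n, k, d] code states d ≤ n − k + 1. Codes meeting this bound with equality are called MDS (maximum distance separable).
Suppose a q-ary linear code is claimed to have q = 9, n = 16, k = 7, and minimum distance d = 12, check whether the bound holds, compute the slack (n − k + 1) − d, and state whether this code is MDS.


Singleton RHS = n − k + 1 = 10, slack = -2, bound violated (no such code; not MDS).

Singleton bound: d ≤ n − k + 1.
Here n = 16, k = 7, so n − k + 1 = 10.
Given d = 12, check d ≤ 10: NO.
Slack = (n − k + 1) − d = -2.
The slack is negative: d = 12 exceeds n − k + 1 = 10 by 2, so the Singleton bound is violated and no linear [16, 7, 12]_9 code can exist. In particular it is not MDS (MDS requires d = n − k + 1 exactly).
Description: the claimed parameters are [16, 7, 12]_9; such a code would be impossible (violates the Singleton bound).


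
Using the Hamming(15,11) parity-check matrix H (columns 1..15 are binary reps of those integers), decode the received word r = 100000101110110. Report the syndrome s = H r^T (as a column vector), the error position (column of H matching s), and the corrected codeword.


s = (1, 1, 0, 1)^T, error position = 13, corrected codeword c = 100000101110010

Compute s = H r^T mod 2 one row at a time:
  s_1 = 0 + 1 + 1 + 1 + 0 + 1 + 1 + 0 = 5 ≡ 1 (mod 2).
  s_2 = 0 + 0 + 0 + 1 + 0 + 1 + 1 + 0 = 3 ≡ 1 (mod 2).
  s_3 = 0 + 0 + 0 + 1 + 1 + 1 + 1 + 0 = 4 ≡ 0 (mod 2).
  s_4 = 1 + 0 + 0 + 1 + 1 + 1 + 1 + 0 = 5 ≡ 1 (mod 2).
s = (1, 1, 0, 1)^T — this equals column 13 of H (binary 1101), so error is at position 13.
Correct: flip bit 13 of r = 100000101110110 to get c = 100000101110010.


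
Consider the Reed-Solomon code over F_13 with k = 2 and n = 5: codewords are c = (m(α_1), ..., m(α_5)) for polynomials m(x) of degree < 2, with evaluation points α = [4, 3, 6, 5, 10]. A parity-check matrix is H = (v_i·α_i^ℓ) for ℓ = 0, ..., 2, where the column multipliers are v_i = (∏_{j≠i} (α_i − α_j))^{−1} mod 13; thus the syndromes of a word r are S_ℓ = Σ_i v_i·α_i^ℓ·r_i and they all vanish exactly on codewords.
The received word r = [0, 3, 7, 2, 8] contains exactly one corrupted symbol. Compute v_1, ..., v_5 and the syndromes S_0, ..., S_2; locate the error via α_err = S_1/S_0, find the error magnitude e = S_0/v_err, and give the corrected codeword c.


S = (7, 9, 6), error at position 4, error magnitude e = 5, c = [0, 3, 7, 10, 8].

Step 1: column multipliers v_i = (∏_{j≠i}(α_i − α_j))^{−1} mod 13.
  i = 1 (α = 4): (4−3)(4−6)(4−5)(4−10) = 1·(−2)·(−1)·(−6) = −12 ≡ 1, so v_1 = 1^{−1} = 1 (mod 13).
  i = 2 (α = 3): (3−4)(3−6)(3−5)(3−10) = (−1)·(−3)·(−2)·(−7) = 42 ≡ 3, so v_2 = 3^{−1} = 9 (mod 13).
  i = 3 (α = 6): (6−4)(6−3)(6−5)(6−10) = 2·3·1·(−4) = −24 ≡ 2, so v_3 = 2^{−1} = 7 (mod 13).
  i = 4 (α = 5): (5−4)(5−3)(5−6)(5−10) = 1·2·(−1)·(−5) = 10 ≡ 10, so v_4 = 10^{−1} = 4 (mod 13).
  i = 5 (α = 10): (10−4)(10−3)(10−6)(10−5) = 6·7·4·5 = 840 ≡ 8, so v_5 = 8^{−1} = 5 (mod 13).
  v = [1, 9, 7, 4, 5].
Step 2: syndromes of r = [0, 3, 7, 2, 8] (all sums mod 13).
  S_0 = Σ v_i r_i = 1·0 + 9·3 + 7·7 + 4·2 + 5·8 = 124 ≡ 7.
  S_1 = Σ v_i α_i r_i = 1·4·0 + 9·3·3 + 7·6·7 + 4·5·2 + 5·10·8 = 815 ≡ 9.
  α_i^2 mod 13 = [3, 9, 10, 12, 9].
  S_2 = Σ v_i α_i^2 r_i = 1·3·0 + 9·9·3 + 7·10·7 + 4·12·2 + 5·9·8 = 1189 ≡ 6.
  S = (7, 9, 6) ≠ 0, so r is not a codeword (an error is present).
Step 3: locate the error. For a single error e at position i, S_ℓ = v_i·e·α_i^ℓ, so α_err = S_1/S_0.
  S_0^{−1} = 7^{−1} = 2 (mod 13), so α_err = 9·2 = 18 ≡ 5 = α_4. Error position i = 4.
  Consistency check: S_2/S_1 = 6·3 = 18 ≡ 5 = α_err ✓ (single-error assumption holds).
Step 4: error magnitude e = S_0/v_4 = S_0·∏_{j≠4}(α_4 − α_j) = 7·10 = 70 ≡ 5 (mod 13).
Step 5: correct position 4: c_4 = r_4 − e = 2 − 5 ≡ 10 (mod 13). Hence c = [0, 3, 7, 10, 8].
  Check: interpolating c through the α_i gives m(x) = 12 + 10·x (degree < 2) with m(α_i) = c_i for every i, so c is indeed a codeword.


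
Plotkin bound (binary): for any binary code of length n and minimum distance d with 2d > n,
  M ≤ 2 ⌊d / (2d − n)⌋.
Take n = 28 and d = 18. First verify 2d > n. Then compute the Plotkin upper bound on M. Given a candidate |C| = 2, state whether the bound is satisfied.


Plotkin bound M ≤ 4; given |C| = 2 ≤ bound (satisfied).

Check applicability: 2d = 36, n = 28.
2d − n = 8 > 0, so Plotkin applies.
Compute d/(2d−n) = 18/8 ≈ 2.2500.
⌊d/(2d−n)⌋ = 2.
Plotkin bound: M ≤ 2·2 = 4.
Given |C| = 2, check: satisfied.
This |C| is below the Plotkin bound.


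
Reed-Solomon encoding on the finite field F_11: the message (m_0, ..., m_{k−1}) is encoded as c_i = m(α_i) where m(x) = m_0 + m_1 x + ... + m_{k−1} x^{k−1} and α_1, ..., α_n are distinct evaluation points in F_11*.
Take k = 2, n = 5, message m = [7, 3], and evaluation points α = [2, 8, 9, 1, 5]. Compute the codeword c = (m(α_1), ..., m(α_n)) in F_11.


c = [2, 9, 1, 10, 0]

Message polynomial: m(x) = 7 + 3·x (mod 11).
For each evaluation point α_i, compute m(α_i) mod 11:
  α_1 = 2: Horner steps 3 → 2, so m(2) = 2.
  α_2 = 8: Horner steps 3 → 9, so m(8) = 9.
  α_3 = 9: Horner steps 3 → 1, so m(9) = 1.
  α_4 = 1: Horner steps 3 → 10, so m(1) = 10.
  α_5 = 5: Horner steps 3 → 0, so m(5) = 0.
Codeword c = [2, 9, 1, 10, 0] ∈ F_11^5.


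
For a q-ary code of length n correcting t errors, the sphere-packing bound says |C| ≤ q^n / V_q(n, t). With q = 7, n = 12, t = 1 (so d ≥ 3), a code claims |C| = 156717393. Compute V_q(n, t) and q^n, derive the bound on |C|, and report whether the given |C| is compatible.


V_q(n, t) = 73, q^n = 13841287201, Hamming bound = 189606673, |C| = 156717393 ≤ bound (satisfied).

Step 1: Compute V_q(n, t) = Σ_{j=0}^1 C(n, j) (q−1)^j.
  j = 0: C(12,0)·(6)^0 = 1·1 = 1.
  j = 1: C(12,1)·(6)^1 = 12·6 = 72.
  V_q(n, t) = 1 + 72 = 73.
Step 2: q^n = 7^12 = 13841287201.
Step 3: Hamming bound ⌊q^n / V_q(n,t)⌋ = ⌊13841287201/73⌋ = 189606673.
Step 4: Compare |C| = 156717393 to 189606673: satisfied.
The claimed |C| lies below the Hamming bound.


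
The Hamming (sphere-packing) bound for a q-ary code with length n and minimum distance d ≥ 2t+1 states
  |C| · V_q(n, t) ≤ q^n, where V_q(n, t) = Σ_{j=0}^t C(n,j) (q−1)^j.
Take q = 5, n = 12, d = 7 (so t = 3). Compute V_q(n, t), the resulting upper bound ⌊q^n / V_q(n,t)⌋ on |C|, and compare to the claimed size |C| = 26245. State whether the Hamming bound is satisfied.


V_q(n, t) = 15185, q^n = 244140625, Hamming bound = 16077, |C| = 26245 > bound (violated).

Step 1: Compute V_q(n, t) = Σ_{j=0}^3 C(n, j) (q−1)^j.
  j = 0: C(12,0)·(4)^0 = 1·1 = 1.
  j = 1: C(12,1)·(4)^1 = 12·4 = 48.
  j = 2: C(12,2)·(4)^2 = 66·16 = 1056.
  j = 3: C(12,3)·(4)^3 = 220·64 = 14080.
  V_q(n, t) = 1 + 48 + 1056 + 14080 = 15185.
Step 2: q^n = 5^12 = 244140625.
Step 3: Hamming bound ⌊q^n / V_q(n,t)⌋ = ⌊244140625/15185⌋ = 16077.
Step 4: Compare |C| = 26245 to 16077: violated.
The claimed |C| lies above the Hamming bound, so no 5-ary code of length 12 with d ≥ 7 can have 26245 codewords.
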